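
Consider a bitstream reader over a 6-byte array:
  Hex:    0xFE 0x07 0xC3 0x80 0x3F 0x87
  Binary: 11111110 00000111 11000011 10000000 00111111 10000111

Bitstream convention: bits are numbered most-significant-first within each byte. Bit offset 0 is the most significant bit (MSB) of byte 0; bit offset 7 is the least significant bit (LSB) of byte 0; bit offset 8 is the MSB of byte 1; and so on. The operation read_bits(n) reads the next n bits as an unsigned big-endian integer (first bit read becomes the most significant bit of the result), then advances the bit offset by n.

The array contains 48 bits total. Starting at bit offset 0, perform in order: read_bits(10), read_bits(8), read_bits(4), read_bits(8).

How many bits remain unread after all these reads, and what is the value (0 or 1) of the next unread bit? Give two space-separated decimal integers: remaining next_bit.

Answer: 18 0

Derivation:
Read 1: bits[0:10] width=10 -> value=1016 (bin 1111111000); offset now 10 = byte 1 bit 2; 38 bits remain
Read 2: bits[10:18] width=8 -> value=31 (bin 00011111); offset now 18 = byte 2 bit 2; 30 bits remain
Read 3: bits[18:22] width=4 -> value=0 (bin 0000); offset now 22 = byte 2 bit 6; 26 bits remain
Read 4: bits[22:30] width=8 -> value=224 (bin 11100000); offset now 30 = byte 3 bit 6; 18 bits remain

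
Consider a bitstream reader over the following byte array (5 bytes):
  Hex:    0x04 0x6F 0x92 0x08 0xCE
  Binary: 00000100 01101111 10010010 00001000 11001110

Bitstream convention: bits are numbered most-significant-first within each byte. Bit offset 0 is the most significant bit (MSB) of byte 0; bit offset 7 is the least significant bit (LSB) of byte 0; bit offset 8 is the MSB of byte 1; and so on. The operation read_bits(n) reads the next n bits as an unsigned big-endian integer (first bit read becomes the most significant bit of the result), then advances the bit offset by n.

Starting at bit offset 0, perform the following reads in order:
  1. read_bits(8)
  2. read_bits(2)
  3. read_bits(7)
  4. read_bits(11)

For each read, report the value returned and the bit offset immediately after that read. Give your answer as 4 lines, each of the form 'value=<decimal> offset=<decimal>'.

Read 1: bits[0:8] width=8 -> value=4 (bin 00000100); offset now 8 = byte 1 bit 0; 32 bits remain
Read 2: bits[8:10] width=2 -> value=1 (bin 01); offset now 10 = byte 1 bit 2; 30 bits remain
Read 3: bits[10:17] width=7 -> value=95 (bin 1011111); offset now 17 = byte 2 bit 1; 23 bits remain
Read 4: bits[17:28] width=11 -> value=288 (bin 00100100000); offset now 28 = byte 3 bit 4; 12 bits remain

Answer: value=4 offset=8
value=1 offset=10
value=95 offset=17
value=288 offset=28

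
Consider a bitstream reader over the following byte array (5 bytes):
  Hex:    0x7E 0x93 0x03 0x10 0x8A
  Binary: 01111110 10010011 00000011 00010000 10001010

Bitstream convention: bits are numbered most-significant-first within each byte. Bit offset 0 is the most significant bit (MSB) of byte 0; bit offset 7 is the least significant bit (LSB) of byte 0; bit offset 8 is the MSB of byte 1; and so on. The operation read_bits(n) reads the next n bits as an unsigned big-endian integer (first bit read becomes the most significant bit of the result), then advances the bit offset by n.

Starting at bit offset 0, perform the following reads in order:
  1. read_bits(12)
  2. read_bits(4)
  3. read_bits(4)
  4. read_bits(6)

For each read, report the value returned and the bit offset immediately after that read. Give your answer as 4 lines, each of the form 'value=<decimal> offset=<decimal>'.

Read 1: bits[0:12] width=12 -> value=2025 (bin 011111101001); offset now 12 = byte 1 bit 4; 28 bits remain
Read 2: bits[12:16] width=4 -> value=3 (bin 0011); offset now 16 = byte 2 bit 0; 24 bits remain
Read 3: bits[16:20] width=4 -> value=0 (bin 0000); offset now 20 = byte 2 bit 4; 20 bits remain
Read 4: bits[20:26] width=6 -> value=12 (bin 001100); offset now 26 = byte 3 bit 2; 14 bits remain

Answer: value=2025 offset=12
value=3 offset=16
value=0 offset=20
value=12 offset=26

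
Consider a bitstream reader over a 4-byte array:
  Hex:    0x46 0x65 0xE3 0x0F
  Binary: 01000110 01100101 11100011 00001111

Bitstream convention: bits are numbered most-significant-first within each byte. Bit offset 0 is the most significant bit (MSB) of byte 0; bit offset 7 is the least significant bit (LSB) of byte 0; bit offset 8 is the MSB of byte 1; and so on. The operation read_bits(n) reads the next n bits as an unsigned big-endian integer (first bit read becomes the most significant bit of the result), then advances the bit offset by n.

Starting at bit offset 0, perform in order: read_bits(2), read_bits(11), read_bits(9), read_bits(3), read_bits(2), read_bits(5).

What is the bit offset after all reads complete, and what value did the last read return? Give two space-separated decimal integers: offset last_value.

Answer: 32 15

Derivation:
Read 1: bits[0:2] width=2 -> value=1 (bin 01); offset now 2 = byte 0 bit 2; 30 bits remain
Read 2: bits[2:13] width=11 -> value=204 (bin 00011001100); offset now 13 = byte 1 bit 5; 19 bits remain
Read 3: bits[13:22] width=9 -> value=376 (bin 101111000); offset now 22 = byte 2 bit 6; 10 bits remain
Read 4: bits[22:25] width=3 -> value=6 (bin 110); offset now 25 = byte 3 bit 1; 7 bits remain
Read 5: bits[25:27] width=2 -> value=0 (bin 00); offset now 27 = byte 3 bit 3; 5 bits remain
Read 6: bits[27:32] width=5 -> value=15 (bin 01111); offset now 32 = byte 4 bit 0; 0 bits remain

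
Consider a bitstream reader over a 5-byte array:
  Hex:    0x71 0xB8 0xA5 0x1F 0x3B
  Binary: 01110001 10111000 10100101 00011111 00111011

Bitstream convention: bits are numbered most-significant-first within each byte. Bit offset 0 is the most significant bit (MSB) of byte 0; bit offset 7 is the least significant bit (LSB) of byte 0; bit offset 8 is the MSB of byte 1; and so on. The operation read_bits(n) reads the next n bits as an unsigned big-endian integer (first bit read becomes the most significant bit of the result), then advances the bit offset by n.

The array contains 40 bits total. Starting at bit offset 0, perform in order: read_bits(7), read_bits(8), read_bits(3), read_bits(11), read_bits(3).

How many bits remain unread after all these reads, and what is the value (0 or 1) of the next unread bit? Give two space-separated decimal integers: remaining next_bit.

Answer: 8 0

Derivation:
Read 1: bits[0:7] width=7 -> value=56 (bin 0111000); offset now 7 = byte 0 bit 7; 33 bits remain
Read 2: bits[7:15] width=8 -> value=220 (bin 11011100); offset now 15 = byte 1 bit 7; 25 bits remain
Read 3: bits[15:18] width=3 -> value=2 (bin 010); offset now 18 = byte 2 bit 2; 22 bits remain
Read 4: bits[18:29] width=11 -> value=1187 (bin 10010100011); offset now 29 = byte 3 bit 5; 11 bits remain
Read 5: bits[29:32] width=3 -> value=7 (bin 111); offset now 32 = byte 4 bit 0; 8 bits remain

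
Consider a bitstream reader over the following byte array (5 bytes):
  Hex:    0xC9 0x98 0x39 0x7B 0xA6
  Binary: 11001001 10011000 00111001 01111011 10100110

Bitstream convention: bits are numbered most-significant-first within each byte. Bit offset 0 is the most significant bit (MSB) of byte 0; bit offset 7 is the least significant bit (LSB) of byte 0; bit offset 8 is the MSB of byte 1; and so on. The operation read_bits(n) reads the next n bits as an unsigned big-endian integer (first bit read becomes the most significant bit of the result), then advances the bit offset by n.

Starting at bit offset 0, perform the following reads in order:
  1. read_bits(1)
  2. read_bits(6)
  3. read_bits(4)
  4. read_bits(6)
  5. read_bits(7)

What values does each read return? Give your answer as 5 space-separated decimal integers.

Answer: 1 36 12 48 57

Derivation:
Read 1: bits[0:1] width=1 -> value=1 (bin 1); offset now 1 = byte 0 bit 1; 39 bits remain
Read 2: bits[1:7] width=6 -> value=36 (bin 100100); offset now 7 = byte 0 bit 7; 33 bits remain
Read 3: bits[7:11] width=4 -> value=12 (bin 1100); offset now 11 = byte 1 bit 3; 29 bits remain
Read 4: bits[11:17] width=6 -> value=48 (bin 110000); offset now 17 = byte 2 bit 1; 23 bits remain
Read 5: bits[17:24] width=7 -> value=57 (bin 0111001); offset now 24 = byte 3 bit 0; 16 bits remain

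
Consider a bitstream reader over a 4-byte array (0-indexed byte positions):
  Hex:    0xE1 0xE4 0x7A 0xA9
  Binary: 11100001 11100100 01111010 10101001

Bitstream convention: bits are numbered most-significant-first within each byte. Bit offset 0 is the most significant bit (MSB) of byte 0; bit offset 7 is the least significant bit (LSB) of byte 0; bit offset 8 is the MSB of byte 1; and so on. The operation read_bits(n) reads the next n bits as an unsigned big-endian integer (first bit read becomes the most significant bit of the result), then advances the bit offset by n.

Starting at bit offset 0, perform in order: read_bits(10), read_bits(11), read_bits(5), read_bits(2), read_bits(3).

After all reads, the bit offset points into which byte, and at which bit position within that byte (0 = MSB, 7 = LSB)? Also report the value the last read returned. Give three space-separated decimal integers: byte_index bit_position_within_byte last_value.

Answer: 3 7 4

Derivation:
Read 1: bits[0:10] width=10 -> value=903 (bin 1110000111); offset now 10 = byte 1 bit 2; 22 bits remain
Read 2: bits[10:21] width=11 -> value=1167 (bin 10010001111); offset now 21 = byte 2 bit 5; 11 bits remain
Read 3: bits[21:26] width=5 -> value=10 (bin 01010); offset now 26 = byte 3 bit 2; 6 bits remain
Read 4: bits[26:28] width=2 -> value=2 (bin 10); offset now 28 = byte 3 bit 4; 4 bits remain
Read 5: bits[28:31] width=3 -> value=4 (bin 100); offset now 31 = byte 3 bit 7; 1 bits remain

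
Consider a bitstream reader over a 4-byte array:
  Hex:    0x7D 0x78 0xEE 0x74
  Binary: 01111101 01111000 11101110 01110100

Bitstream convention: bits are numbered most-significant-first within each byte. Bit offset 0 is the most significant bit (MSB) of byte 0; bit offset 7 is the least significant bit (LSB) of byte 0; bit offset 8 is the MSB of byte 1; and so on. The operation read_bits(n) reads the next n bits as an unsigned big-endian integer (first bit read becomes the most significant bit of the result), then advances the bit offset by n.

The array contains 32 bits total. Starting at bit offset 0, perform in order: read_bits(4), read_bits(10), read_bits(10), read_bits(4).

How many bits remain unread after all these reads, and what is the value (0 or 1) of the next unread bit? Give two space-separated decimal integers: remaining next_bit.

Answer: 4 0

Derivation:
Read 1: bits[0:4] width=4 -> value=7 (bin 0111); offset now 4 = byte 0 bit 4; 28 bits remain
Read 2: bits[4:14] width=10 -> value=862 (bin 1101011110); offset now 14 = byte 1 bit 6; 18 bits remain
Read 3: bits[14:24] width=10 -> value=238 (bin 0011101110); offset now 24 = byte 3 bit 0; 8 bits remain
Read 4: bits[24:28] width=4 -> value=7 (bin 0111); offset now 28 = byte 3 bit 4; 4 bits remain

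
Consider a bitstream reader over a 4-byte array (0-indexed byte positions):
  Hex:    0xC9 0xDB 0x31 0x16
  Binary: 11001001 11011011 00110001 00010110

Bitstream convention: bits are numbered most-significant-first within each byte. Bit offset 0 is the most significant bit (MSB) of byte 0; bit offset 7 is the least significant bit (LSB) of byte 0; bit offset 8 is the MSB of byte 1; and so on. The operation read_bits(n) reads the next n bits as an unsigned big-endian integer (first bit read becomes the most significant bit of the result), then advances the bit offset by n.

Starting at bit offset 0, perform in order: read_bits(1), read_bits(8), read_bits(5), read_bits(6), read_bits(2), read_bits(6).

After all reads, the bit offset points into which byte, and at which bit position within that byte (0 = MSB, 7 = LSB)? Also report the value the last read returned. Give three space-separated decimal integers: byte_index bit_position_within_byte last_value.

Answer: 3 4 17

Derivation:
Read 1: bits[0:1] width=1 -> value=1 (bin 1); offset now 1 = byte 0 bit 1; 31 bits remain
Read 2: bits[1:9] width=8 -> value=147 (bin 10010011); offset now 9 = byte 1 bit 1; 23 bits remain
Read 3: bits[9:14] width=5 -> value=22 (bin 10110); offset now 14 = byte 1 bit 6; 18 bits remain
Read 4: bits[14:20] width=6 -> value=51 (bin 110011); offset now 20 = byte 2 bit 4; 12 bits remain
Read 5: bits[20:22] width=2 -> value=0 (bin 00); offset now 22 = byte 2 bit 6; 10 bits remain
Read 6: bits[22:28] width=6 -> value=17 (bin 010001); offset now 28 = byte 3 bit 4; 4 bits remain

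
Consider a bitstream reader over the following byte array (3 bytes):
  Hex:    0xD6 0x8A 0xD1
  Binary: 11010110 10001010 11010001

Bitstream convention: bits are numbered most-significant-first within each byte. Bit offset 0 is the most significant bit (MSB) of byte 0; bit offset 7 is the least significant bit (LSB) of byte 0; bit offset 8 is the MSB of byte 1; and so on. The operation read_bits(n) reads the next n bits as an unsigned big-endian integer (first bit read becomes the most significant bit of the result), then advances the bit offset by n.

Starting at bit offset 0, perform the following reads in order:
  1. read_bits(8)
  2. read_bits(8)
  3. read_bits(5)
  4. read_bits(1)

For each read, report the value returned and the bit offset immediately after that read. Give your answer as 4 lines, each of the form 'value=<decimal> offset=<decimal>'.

Answer: value=214 offset=8
value=138 offset=16
value=26 offset=21
value=0 offset=22

Derivation:
Read 1: bits[0:8] width=8 -> value=214 (bin 11010110); offset now 8 = byte 1 bit 0; 16 bits remain
Read 2: bits[8:16] width=8 -> value=138 (bin 10001010); offset now 16 = byte 2 bit 0; 8 bits remain
Read 3: bits[16:21] width=5 -> value=26 (bin 11010); offset now 21 = byte 2 bit 5; 3 bits remain
Read 4: bits[21:22] width=1 -> value=0 (bin 0); offset now 22 = byte 2 bit 6; 2 bits remain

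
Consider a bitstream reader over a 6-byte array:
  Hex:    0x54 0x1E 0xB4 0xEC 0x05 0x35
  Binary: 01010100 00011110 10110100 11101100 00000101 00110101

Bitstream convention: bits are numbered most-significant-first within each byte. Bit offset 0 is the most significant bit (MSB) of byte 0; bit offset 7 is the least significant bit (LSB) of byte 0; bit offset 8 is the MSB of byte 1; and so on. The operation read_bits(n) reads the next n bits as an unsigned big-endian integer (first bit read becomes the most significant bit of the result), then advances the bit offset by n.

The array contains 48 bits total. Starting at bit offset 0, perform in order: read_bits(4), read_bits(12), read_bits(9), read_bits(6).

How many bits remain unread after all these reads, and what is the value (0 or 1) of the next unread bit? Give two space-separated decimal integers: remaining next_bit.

Answer: 17 0

Derivation:
Read 1: bits[0:4] width=4 -> value=5 (bin 0101); offset now 4 = byte 0 bit 4; 44 bits remain
Read 2: bits[4:16] width=12 -> value=1054 (bin 010000011110); offset now 16 = byte 2 bit 0; 32 bits remain
Read 3: bits[16:25] width=9 -> value=361 (bin 101101001); offset now 25 = byte 3 bit 1; 23 bits remain
Read 4: bits[25:31] width=6 -> value=54 (bin 110110); offset now 31 = byte 3 bit 7; 17 bits remain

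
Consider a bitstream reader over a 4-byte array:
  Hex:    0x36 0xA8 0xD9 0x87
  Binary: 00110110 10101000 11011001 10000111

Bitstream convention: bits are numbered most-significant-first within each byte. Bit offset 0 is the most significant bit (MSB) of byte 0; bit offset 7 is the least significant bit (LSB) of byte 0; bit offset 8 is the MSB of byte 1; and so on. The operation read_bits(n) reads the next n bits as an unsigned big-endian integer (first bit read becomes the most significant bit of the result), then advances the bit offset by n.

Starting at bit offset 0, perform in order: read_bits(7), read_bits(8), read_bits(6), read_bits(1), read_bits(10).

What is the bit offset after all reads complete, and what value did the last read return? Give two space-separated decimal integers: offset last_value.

Read 1: bits[0:7] width=7 -> value=27 (bin 0011011); offset now 7 = byte 0 bit 7; 25 bits remain
Read 2: bits[7:15] width=8 -> value=84 (bin 01010100); offset now 15 = byte 1 bit 7; 17 bits remain
Read 3: bits[15:21] width=6 -> value=27 (bin 011011); offset now 21 = byte 2 bit 5; 11 bits remain
Read 4: bits[21:22] width=1 -> value=0 (bin 0); offset now 22 = byte 2 bit 6; 10 bits remain
Read 5: bits[22:32] width=10 -> value=391 (bin 0110000111); offset now 32 = byte 4 bit 0; 0 bits remain

Answer: 32 391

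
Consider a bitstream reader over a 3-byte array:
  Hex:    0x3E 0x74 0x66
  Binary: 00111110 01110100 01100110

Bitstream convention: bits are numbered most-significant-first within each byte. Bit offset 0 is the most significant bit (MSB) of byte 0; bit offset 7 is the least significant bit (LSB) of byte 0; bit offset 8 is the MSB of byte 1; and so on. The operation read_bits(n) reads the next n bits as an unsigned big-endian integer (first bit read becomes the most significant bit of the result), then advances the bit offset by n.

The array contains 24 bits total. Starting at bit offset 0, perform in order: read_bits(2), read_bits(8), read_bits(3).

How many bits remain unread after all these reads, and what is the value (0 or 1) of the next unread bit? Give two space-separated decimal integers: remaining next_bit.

Read 1: bits[0:2] width=2 -> value=0 (bin 00); offset now 2 = byte 0 bit 2; 22 bits remain
Read 2: bits[2:10] width=8 -> value=249 (bin 11111001); offset now 10 = byte 1 bit 2; 14 bits remain
Read 3: bits[10:13] width=3 -> value=6 (bin 110); offset now 13 = byte 1 bit 5; 11 bits remain

Answer: 11 1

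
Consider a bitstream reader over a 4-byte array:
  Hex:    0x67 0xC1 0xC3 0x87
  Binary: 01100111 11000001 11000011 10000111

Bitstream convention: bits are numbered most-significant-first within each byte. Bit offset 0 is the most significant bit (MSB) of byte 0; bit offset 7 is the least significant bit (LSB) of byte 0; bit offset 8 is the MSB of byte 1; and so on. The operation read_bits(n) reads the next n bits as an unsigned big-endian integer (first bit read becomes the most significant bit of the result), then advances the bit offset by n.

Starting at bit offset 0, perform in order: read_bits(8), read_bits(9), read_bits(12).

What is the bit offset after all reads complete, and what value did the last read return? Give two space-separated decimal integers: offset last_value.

Read 1: bits[0:8] width=8 -> value=103 (bin 01100111); offset now 8 = byte 1 bit 0; 24 bits remain
Read 2: bits[8:17] width=9 -> value=387 (bin 110000011); offset now 17 = byte 2 bit 1; 15 bits remain
Read 3: bits[17:29] width=12 -> value=2160 (bin 100001110000); offset now 29 = byte 3 bit 5; 3 bits remain

Answer: 29 2160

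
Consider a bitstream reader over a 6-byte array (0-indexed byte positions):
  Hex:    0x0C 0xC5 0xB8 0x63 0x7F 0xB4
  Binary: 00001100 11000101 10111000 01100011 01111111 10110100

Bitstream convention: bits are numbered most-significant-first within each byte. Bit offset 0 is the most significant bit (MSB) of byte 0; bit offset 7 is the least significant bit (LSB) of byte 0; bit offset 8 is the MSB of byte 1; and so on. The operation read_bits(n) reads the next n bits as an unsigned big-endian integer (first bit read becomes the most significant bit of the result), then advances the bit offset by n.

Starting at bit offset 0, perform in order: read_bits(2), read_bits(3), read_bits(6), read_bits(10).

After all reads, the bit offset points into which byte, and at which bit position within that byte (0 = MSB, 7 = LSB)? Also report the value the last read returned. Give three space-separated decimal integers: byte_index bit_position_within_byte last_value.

Read 1: bits[0:2] width=2 -> value=0 (bin 00); offset now 2 = byte 0 bit 2; 46 bits remain
Read 2: bits[2:5] width=3 -> value=1 (bin 001); offset now 5 = byte 0 bit 5; 43 bits remain
Read 3: bits[5:11] width=6 -> value=38 (bin 100110); offset now 11 = byte 1 bit 3; 37 bits remain
Read 4: bits[11:21] width=10 -> value=183 (bin 0010110111); offset now 21 = byte 2 bit 5; 27 bits remain

Answer: 2 5 183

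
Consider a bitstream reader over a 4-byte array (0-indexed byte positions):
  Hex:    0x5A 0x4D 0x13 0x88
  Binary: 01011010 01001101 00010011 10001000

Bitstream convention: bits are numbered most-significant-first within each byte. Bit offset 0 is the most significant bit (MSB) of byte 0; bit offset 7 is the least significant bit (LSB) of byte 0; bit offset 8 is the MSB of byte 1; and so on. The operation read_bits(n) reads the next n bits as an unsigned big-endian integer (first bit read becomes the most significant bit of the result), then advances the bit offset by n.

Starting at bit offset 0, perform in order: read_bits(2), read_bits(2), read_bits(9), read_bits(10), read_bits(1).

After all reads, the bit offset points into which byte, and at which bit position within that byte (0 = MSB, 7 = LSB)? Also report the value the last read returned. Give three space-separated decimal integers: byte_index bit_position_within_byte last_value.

Answer: 3 0 1

Derivation:
Read 1: bits[0:2] width=2 -> value=1 (bin 01); offset now 2 = byte 0 bit 2; 30 bits remain
Read 2: bits[2:4] width=2 -> value=1 (bin 01); offset now 4 = byte 0 bit 4; 28 bits remain
Read 3: bits[4:13] width=9 -> value=329 (bin 101001001); offset now 13 = byte 1 bit 5; 19 bits remain
Read 4: bits[13:23] width=10 -> value=649 (bin 1010001001); offset now 23 = byte 2 bit 7; 9 bits remain
Read 5: bits[23:24] width=1 -> value=1 (bin 1); offset now 24 = byte 3 bit 0; 8 bits remain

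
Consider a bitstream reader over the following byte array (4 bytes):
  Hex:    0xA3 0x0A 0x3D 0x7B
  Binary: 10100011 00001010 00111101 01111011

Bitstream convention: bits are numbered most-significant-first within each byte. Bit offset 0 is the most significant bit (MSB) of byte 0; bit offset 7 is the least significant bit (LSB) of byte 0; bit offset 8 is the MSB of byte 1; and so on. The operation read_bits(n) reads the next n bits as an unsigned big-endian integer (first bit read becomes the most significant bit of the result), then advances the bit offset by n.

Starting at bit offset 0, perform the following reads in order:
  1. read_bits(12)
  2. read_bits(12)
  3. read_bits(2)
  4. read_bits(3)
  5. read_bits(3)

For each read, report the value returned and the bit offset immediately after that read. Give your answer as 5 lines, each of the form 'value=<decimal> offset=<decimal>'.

Read 1: bits[0:12] width=12 -> value=2608 (bin 101000110000); offset now 12 = byte 1 bit 4; 20 bits remain
Read 2: bits[12:24] width=12 -> value=2621 (bin 101000111101); offset now 24 = byte 3 bit 0; 8 bits remain
Read 3: bits[24:26] width=2 -> value=1 (bin 01); offset now 26 = byte 3 bit 2; 6 bits remain
Read 4: bits[26:29] width=3 -> value=7 (bin 111); offset now 29 = byte 3 bit 5; 3 bits remain
Read 5: bits[29:32] width=3 -> value=3 (bin 011); offset now 32 = byte 4 bit 0; 0 bits remain

Answer: value=2608 offset=12
value=2621 offset=24
value=1 offset=26
value=7 offset=29
value=3 offset=32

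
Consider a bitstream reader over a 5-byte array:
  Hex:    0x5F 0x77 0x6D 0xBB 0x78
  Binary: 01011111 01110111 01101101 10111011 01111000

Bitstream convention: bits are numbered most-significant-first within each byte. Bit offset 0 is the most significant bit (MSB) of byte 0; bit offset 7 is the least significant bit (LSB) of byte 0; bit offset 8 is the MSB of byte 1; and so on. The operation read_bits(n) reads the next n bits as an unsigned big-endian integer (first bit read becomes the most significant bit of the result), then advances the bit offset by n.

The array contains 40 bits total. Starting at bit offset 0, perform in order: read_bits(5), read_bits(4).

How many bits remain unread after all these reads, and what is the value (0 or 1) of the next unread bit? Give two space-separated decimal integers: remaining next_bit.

Read 1: bits[0:5] width=5 -> value=11 (bin 01011); offset now 5 = byte 0 bit 5; 35 bits remain
Read 2: bits[5:9] width=4 -> value=14 (bin 1110); offset now 9 = byte 1 bit 1; 31 bits remain

Answer: 31 1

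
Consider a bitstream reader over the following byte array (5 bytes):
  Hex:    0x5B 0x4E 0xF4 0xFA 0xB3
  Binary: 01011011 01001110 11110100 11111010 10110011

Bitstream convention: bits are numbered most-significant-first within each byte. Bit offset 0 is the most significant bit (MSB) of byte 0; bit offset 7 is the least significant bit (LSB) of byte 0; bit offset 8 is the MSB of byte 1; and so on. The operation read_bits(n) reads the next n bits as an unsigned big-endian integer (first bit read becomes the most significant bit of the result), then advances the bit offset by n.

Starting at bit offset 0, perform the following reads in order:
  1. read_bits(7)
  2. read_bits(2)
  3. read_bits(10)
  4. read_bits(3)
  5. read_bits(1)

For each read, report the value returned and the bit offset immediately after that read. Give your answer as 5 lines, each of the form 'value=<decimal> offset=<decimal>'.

Read 1: bits[0:7] width=7 -> value=45 (bin 0101101); offset now 7 = byte 0 bit 7; 33 bits remain
Read 2: bits[7:9] width=2 -> value=2 (bin 10); offset now 9 = byte 1 bit 1; 31 bits remain
Read 3: bits[9:19] width=10 -> value=631 (bin 1001110111); offset now 19 = byte 2 bit 3; 21 bits remain
Read 4: bits[19:22] width=3 -> value=5 (bin 101); offset now 22 = byte 2 bit 6; 18 bits remain
Read 5: bits[22:23] width=1 -> value=0 (bin 0); offset now 23 = byte 2 bit 7; 17 bits remain

Answer: value=45 offset=7
value=2 offset=9
value=631 offset=19
value=5 offset=22
value=0 offset=23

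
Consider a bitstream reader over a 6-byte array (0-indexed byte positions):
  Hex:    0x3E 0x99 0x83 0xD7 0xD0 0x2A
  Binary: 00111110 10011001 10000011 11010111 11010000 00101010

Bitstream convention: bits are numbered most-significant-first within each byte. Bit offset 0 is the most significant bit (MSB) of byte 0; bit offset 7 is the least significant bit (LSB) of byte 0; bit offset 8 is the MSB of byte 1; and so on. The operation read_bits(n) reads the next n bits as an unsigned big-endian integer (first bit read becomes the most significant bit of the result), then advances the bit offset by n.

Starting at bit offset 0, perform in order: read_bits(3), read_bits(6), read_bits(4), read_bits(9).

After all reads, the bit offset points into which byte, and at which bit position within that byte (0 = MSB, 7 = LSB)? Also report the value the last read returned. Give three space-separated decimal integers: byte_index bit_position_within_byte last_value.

Read 1: bits[0:3] width=3 -> value=1 (bin 001); offset now 3 = byte 0 bit 3; 45 bits remain
Read 2: bits[3:9] width=6 -> value=61 (bin 111101); offset now 9 = byte 1 bit 1; 39 bits remain
Read 3: bits[9:13] width=4 -> value=3 (bin 0011); offset now 13 = byte 1 bit 5; 35 bits remain
Read 4: bits[13:22] width=9 -> value=96 (bin 001100000); offset now 22 = byte 2 bit 6; 26 bits remain

Answer: 2 6 96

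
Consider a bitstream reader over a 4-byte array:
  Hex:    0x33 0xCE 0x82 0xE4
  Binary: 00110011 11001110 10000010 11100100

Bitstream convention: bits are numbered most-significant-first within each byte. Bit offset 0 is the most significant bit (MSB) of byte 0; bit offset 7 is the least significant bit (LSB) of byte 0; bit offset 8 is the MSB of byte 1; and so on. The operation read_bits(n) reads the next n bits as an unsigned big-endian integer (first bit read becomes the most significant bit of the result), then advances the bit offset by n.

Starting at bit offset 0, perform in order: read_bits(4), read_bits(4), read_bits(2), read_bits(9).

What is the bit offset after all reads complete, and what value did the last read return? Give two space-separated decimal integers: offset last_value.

Read 1: bits[0:4] width=4 -> value=3 (bin 0011); offset now 4 = byte 0 bit 4; 28 bits remain
Read 2: bits[4:8] width=4 -> value=3 (bin 0011); offset now 8 = byte 1 bit 0; 24 bits remain
Read 3: bits[8:10] width=2 -> value=3 (bin 11); offset now 10 = byte 1 bit 2; 22 bits remain
Read 4: bits[10:19] width=9 -> value=116 (bin 001110100); offset now 19 = byte 2 bit 3; 13 bits remain

Answer: 19 116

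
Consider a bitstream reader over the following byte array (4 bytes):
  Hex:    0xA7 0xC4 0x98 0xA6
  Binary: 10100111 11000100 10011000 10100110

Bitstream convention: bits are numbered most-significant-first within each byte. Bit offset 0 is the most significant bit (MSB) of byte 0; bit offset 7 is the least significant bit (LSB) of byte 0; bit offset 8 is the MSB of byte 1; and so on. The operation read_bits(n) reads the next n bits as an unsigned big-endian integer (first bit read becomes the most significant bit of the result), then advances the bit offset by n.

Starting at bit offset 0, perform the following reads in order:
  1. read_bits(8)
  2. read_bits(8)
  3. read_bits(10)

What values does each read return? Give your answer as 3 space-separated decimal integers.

Read 1: bits[0:8] width=8 -> value=167 (bin 10100111); offset now 8 = byte 1 bit 0; 24 bits remain
Read 2: bits[8:16] width=8 -> value=196 (bin 11000100); offset now 16 = byte 2 bit 0; 16 bits remain
Read 3: bits[16:26] width=10 -> value=610 (bin 1001100010); offset now 26 = byte 3 bit 2; 6 bits remain

Answer: 167 196 610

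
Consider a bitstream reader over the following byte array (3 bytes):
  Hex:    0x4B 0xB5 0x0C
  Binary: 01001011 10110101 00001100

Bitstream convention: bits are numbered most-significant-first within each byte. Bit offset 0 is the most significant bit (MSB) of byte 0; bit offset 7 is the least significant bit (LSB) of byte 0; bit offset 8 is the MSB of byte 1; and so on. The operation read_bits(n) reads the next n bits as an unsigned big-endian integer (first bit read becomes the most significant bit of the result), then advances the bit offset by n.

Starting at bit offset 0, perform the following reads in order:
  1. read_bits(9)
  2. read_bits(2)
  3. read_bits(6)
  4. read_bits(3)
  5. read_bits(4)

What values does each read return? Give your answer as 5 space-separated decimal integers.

Read 1: bits[0:9] width=9 -> value=151 (bin 010010111); offset now 9 = byte 1 bit 1; 15 bits remain
Read 2: bits[9:11] width=2 -> value=1 (bin 01); offset now 11 = byte 1 bit 3; 13 bits remain
Read 3: bits[11:17] width=6 -> value=42 (bin 101010); offset now 17 = byte 2 bit 1; 7 bits remain
Read 4: bits[17:20] width=3 -> value=0 (bin 000); offset now 20 = byte 2 bit 4; 4 bits remain
Read 5: bits[20:24] width=4 -> value=12 (bin 1100); offset now 24 = byte 3 bit 0; 0 bits remain

Answer: 151 1 42 0 12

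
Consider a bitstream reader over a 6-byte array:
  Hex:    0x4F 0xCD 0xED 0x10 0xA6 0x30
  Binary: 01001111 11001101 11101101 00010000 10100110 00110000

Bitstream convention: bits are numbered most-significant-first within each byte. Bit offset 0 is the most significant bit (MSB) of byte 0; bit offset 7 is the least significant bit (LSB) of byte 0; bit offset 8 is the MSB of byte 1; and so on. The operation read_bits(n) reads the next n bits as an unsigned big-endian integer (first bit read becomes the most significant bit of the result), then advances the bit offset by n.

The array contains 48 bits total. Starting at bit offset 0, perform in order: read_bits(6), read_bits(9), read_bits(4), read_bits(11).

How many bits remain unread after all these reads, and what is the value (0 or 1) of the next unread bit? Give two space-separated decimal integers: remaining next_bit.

Read 1: bits[0:6] width=6 -> value=19 (bin 010011); offset now 6 = byte 0 bit 6; 42 bits remain
Read 2: bits[6:15] width=9 -> value=486 (bin 111100110); offset now 15 = byte 1 bit 7; 33 bits remain
Read 3: bits[15:19] width=4 -> value=15 (bin 1111); offset now 19 = byte 2 bit 3; 29 bits remain
Read 4: bits[19:30] width=11 -> value=836 (bin 01101000100); offset now 30 = byte 3 bit 6; 18 bits remain

Answer: 18 0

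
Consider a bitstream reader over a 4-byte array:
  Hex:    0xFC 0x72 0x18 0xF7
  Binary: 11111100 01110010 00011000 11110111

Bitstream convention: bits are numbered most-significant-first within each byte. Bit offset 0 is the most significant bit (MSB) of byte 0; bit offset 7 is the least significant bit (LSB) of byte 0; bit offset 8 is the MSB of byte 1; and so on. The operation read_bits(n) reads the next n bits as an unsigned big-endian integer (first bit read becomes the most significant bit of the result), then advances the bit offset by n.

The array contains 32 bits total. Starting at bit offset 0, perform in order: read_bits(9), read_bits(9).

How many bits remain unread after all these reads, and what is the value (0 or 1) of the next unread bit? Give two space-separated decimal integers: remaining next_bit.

Answer: 14 0

Derivation:
Read 1: bits[0:9] width=9 -> value=504 (bin 111111000); offset now 9 = byte 1 bit 1; 23 bits remain
Read 2: bits[9:18] width=9 -> value=456 (bin 111001000); offset now 18 = byte 2 bit 2; 14 bits remain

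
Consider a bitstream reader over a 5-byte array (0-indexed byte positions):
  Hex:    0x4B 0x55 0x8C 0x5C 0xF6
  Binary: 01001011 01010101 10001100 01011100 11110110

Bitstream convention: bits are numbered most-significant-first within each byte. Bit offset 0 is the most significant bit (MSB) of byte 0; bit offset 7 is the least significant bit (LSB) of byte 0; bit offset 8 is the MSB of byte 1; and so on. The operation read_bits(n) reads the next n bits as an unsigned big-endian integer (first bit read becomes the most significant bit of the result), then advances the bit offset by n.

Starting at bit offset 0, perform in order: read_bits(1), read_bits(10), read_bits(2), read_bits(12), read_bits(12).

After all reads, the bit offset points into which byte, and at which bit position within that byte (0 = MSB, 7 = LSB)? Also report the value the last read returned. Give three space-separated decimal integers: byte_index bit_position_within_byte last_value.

Answer: 4 5 2974

Derivation:
Read 1: bits[0:1] width=1 -> value=0 (bin 0); offset now 1 = byte 0 bit 1; 39 bits remain
Read 2: bits[1:11] width=10 -> value=602 (bin 1001011010); offset now 11 = byte 1 bit 3; 29 bits remain
Read 3: bits[11:13] width=2 -> value=2 (bin 10); offset now 13 = byte 1 bit 5; 27 bits remain
Read 4: bits[13:25] width=12 -> value=2840 (bin 101100011000); offset now 25 = byte 3 bit 1; 15 bits remain
Read 5: bits[25:37] width=12 -> value=2974 (bin 101110011110); offset now 37 = byte 4 bit 5; 3 bits remain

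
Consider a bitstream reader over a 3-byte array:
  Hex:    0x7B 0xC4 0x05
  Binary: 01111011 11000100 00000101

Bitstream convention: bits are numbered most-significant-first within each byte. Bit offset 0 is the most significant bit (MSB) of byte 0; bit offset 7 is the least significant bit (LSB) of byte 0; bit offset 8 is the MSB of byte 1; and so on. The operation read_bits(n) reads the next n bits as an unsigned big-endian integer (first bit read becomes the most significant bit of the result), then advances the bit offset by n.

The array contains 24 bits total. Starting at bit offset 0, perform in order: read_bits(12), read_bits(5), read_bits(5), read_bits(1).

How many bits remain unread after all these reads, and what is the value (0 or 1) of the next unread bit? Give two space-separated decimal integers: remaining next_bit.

Read 1: bits[0:12] width=12 -> value=1980 (bin 011110111100); offset now 12 = byte 1 bit 4; 12 bits remain
Read 2: bits[12:17] width=5 -> value=8 (bin 01000); offset now 17 = byte 2 bit 1; 7 bits remain
Read 3: bits[17:22] width=5 -> value=1 (bin 00001); offset now 22 = byte 2 bit 6; 2 bits remain
Read 4: bits[22:23] width=1 -> value=0 (bin 0); offset now 23 = byte 2 bit 7; 1 bits remain

Answer: 1 1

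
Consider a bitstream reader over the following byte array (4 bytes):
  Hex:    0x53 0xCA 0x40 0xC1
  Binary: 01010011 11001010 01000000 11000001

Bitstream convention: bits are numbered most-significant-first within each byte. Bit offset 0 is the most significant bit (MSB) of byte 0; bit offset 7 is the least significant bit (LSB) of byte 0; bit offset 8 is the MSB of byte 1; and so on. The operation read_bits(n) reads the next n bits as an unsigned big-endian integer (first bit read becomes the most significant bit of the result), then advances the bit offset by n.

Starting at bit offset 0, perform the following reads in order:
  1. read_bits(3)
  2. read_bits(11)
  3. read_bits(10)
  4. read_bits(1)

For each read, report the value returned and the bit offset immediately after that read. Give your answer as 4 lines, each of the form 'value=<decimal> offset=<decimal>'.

Read 1: bits[0:3] width=3 -> value=2 (bin 010); offset now 3 = byte 0 bit 3; 29 bits remain
Read 2: bits[3:14] width=11 -> value=1266 (bin 10011110010); offset now 14 = byte 1 bit 6; 18 bits remain
Read 3: bits[14:24] width=10 -> value=576 (bin 1001000000); offset now 24 = byte 3 bit 0; 8 bits remain
Read 4: bits[24:25] width=1 -> value=1 (bin 1); offset now 25 = byte 3 bit 1; 7 bits remain

Answer: value=2 offset=3
value=1266 offset=14
value=576 offset=24
value=1 offset=25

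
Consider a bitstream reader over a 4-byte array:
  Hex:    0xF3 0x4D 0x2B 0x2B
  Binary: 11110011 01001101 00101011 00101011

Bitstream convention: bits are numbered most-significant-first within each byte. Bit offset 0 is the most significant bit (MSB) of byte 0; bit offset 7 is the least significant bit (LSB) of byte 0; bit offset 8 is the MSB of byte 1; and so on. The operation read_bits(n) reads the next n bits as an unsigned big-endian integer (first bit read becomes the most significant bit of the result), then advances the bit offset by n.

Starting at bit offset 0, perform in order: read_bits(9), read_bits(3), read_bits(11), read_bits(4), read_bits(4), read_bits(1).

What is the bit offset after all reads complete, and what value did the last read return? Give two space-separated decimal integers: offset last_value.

Read 1: bits[0:9] width=9 -> value=486 (bin 111100110); offset now 9 = byte 1 bit 1; 23 bits remain
Read 2: bits[9:12] width=3 -> value=4 (bin 100); offset now 12 = byte 1 bit 4; 20 bits remain
Read 3: bits[12:23] width=11 -> value=1685 (bin 11010010101); offset now 23 = byte 2 bit 7; 9 bits remain
Read 4: bits[23:27] width=4 -> value=9 (bin 1001); offset now 27 = byte 3 bit 3; 5 bits remain
Read 5: bits[27:31] width=4 -> value=5 (bin 0101); offset now 31 = byte 3 bit 7; 1 bits remain
Read 6: bits[31:32] width=1 -> value=1 (bin 1); offset now 32 = byte 4 bit 0; 0 bits remain

Answer: 32 1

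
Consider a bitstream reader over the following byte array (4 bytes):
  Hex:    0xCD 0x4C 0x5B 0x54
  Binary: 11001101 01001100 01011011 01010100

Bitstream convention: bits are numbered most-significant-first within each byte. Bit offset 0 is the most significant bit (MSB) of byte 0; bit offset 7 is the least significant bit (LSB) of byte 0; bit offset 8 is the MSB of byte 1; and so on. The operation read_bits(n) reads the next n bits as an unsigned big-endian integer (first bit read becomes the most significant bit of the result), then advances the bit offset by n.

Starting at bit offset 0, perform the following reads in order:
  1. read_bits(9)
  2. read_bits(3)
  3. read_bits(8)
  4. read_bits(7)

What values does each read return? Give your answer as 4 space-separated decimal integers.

Read 1: bits[0:9] width=9 -> value=410 (bin 110011010); offset now 9 = byte 1 bit 1; 23 bits remain
Read 2: bits[9:12] width=3 -> value=4 (bin 100); offset now 12 = byte 1 bit 4; 20 bits remain
Read 3: bits[12:20] width=8 -> value=197 (bin 11000101); offset now 20 = byte 2 bit 4; 12 bits remain
Read 4: bits[20:27] width=7 -> value=90 (bin 1011010); offset now 27 = byte 3 bit 3; 5 bits remain

Answer: 410 4 197 90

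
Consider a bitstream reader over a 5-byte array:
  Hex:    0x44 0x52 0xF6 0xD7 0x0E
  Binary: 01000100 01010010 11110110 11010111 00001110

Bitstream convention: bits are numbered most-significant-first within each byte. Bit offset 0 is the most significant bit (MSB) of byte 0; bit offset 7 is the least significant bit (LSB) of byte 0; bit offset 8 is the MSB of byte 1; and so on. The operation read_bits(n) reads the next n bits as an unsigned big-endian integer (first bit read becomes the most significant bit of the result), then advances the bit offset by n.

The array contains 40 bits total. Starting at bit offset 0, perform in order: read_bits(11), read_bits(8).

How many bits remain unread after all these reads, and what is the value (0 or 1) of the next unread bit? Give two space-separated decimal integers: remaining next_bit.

Read 1: bits[0:11] width=11 -> value=546 (bin 01000100010); offset now 11 = byte 1 bit 3; 29 bits remain
Read 2: bits[11:19] width=8 -> value=151 (bin 10010111); offset now 19 = byte 2 bit 3; 21 bits remain

Answer: 21 1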